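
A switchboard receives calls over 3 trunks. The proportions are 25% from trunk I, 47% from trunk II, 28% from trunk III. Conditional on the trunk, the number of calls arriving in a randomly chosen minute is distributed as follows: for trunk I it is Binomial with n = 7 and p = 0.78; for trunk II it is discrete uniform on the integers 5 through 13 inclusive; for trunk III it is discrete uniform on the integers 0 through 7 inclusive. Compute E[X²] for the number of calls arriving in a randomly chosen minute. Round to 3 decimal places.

53.857

For each component E[X²] = Var + (mean)², giving I: 31.0128; II: 87.6667; III: 17.5.
Overall E[X²] = 0.25·31.0128 + 0.47·87.6667 + 0.28·17.5 = 53.8565.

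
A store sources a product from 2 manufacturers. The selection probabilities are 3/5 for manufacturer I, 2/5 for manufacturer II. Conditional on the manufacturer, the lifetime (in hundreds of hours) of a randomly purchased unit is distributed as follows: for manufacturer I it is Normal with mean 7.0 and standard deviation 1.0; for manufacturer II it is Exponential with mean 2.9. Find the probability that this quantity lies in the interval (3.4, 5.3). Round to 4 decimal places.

Conditional on each manufacturer, P(3.4 < X < 5.3): I: 0.0444064; II: 0.148817.
By total probability, P(3.4 < X < 5.3) = 0.6·0.0444064 + 0.4·0.148817 = 0.0861708.

0.0862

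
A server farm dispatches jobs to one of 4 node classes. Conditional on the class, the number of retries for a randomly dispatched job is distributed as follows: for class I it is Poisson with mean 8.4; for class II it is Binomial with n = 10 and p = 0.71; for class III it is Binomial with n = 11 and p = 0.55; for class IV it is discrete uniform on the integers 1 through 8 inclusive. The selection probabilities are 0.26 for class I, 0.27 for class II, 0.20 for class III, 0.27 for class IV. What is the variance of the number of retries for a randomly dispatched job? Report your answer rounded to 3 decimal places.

6.858

Per component, I: μ=8.4, E[X²]=78.96; II: μ=7.1, E[X²]=52.469; III: μ=6.05, E[X²]=39.325; IV: μ=4.5, E[X²]=25.5.
E[X] = 0.26·8.4 + 0.27·7.1 + 0.2·6.05 + 0.27·4.5 = 6.526.
E[X²] = 0.26·78.96 + 0.27·52.469 + 0.2·39.325 + 0.27·25.5 = 49.4462.
Var(X) = E[X²] − (E[X])² = 49.4462 − 42.5887 = 6.85755.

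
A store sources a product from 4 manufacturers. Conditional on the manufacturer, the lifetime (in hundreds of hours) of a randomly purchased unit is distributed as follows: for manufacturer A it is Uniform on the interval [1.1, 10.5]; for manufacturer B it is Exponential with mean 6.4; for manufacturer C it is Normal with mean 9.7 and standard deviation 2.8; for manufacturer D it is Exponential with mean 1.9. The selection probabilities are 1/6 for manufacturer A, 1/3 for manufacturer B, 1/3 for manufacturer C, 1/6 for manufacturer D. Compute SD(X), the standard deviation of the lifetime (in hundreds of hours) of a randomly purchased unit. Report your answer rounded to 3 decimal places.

Per component, A: μ=5.8, E[X²]=41.0033; B: μ=6.4, E[X²]=81.92; C: μ=9.7, E[X²]=101.93; D: μ=1.9, E[X²]=7.22.
E[X] = 0.166667·5.8 + 0.333333·6.4 + 0.333333·9.7 + 0.166667·1.9 = 6.65.
E[X²] = 0.166667·41.0033 + 0.333333·81.92 + 0.333333·101.93 + 0.166667·7.22 = 69.3206.
Var(X) = E[X²] − (E[X])² = 69.3206 − 44.2225 = 25.0981.
SD(X) = √25.0981 = 5.0098.

5.010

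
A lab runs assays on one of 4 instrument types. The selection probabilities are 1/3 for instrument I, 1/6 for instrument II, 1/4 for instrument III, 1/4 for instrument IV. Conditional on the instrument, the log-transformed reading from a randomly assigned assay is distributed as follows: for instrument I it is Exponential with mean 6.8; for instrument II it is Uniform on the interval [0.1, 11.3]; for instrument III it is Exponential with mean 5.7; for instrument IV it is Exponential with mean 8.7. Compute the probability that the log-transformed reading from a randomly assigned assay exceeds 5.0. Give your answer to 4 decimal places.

0.4982

Conditional on each instrument, P(X > 5.0): I: 0.479364; II: 0.5625; III: 0.415949; IV: 0.562867.
By total probability, P(X > 5.0) = 0.333333·0.479364 + 0.166667·0.5625 + 0.25·0.415949 + 0.25·0.562867 = 0.498242.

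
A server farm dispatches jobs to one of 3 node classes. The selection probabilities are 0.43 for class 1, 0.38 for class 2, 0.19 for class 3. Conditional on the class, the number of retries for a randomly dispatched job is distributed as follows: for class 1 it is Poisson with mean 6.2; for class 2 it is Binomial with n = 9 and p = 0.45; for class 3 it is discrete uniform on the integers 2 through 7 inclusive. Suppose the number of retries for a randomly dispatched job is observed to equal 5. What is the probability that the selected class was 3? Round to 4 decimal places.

0.1768

Likelihoods P(X=5 | ·): 1: 0.154936; 2: 0.212757; 3: 0.166667.
Posterior ∝ prior × likelihood. Numerator for 3: 0.19·0.166667 = 0.0316667.
Normalizing constant: 0.43·0.154936 + 0.38·0.212757 + 0.19·0.166667 = 0.179137.
P(3 | observation) = 0.0316667 / 0.179137 = 0.176774.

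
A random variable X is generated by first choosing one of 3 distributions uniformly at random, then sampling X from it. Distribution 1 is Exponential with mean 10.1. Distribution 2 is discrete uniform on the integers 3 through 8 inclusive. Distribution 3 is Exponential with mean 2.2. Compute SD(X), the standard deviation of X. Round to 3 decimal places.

Per component, 1: μ=10.1, E[X²]=204.02; 2: μ=5.5, E[X²]=33.1667; 3: μ=2.2, E[X²]=9.68.
E[X] = 0.333333·10.1 + 0.333333·5.5 + 0.333333·2.2 = 5.93333.
E[X²] = 0.333333·204.02 + 0.333333·33.1667 + 0.333333·9.68 = 82.2889.
Var(X) = E[X²] − (E[X])² = 82.2889 − 35.2044 = 47.0844.
SD(X) = √47.0844 = 6.86181.

6.862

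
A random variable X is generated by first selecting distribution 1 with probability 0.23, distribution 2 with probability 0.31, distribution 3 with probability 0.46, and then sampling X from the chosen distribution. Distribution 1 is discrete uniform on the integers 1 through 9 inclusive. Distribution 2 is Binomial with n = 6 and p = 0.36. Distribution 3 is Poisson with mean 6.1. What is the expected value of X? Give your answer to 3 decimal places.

4.626

Component means — 1: 5; 2: 2.16; 3: 6.1.
E[X] = 0.23·5 + 0.31·2.16 + 0.46·6.1 = 4.6256.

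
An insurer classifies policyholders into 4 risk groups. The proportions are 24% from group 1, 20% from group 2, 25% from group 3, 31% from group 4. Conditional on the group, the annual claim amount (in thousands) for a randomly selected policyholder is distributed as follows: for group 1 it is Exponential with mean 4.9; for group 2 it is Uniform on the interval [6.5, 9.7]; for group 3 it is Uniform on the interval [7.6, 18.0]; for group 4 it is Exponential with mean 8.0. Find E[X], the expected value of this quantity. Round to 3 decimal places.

Component means — 1: 4.9; 2: 8.1; 3: 12.8; 4: 8.
E[X] = 0.24·4.9 + 0.2·8.1 + 0.25·12.8 + 0.31·8 = 8.476.

8.476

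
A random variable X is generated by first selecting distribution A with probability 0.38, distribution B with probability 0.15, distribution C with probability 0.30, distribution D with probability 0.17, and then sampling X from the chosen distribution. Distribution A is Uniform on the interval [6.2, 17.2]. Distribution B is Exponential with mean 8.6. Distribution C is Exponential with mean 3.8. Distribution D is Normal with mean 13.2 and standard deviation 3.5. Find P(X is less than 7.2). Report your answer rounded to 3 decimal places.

Conditional on each component, P(X < 7.2): A: 0.0909091; B: 0.567083; C: 0.849642; D: 0.0432381.
By total probability, P(X < 7.2) = 0.38·0.0909091 + 0.15·0.567083 + 0.3·0.849642 + 0.17·0.0432381 = 0.381851.

0.382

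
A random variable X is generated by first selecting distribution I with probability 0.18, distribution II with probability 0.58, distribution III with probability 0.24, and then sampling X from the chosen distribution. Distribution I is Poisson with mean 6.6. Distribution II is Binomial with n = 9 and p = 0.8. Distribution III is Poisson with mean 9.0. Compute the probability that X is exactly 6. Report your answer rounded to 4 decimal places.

0.1521

Conditional on each component, P(X = 6): I: 0.156166; II: 0.176161; III: 0.0910903.
By total probability, P(X = 6) = 0.18·0.156166 + 0.58·0.176161 + 0.24·0.0910903 = 0.152145.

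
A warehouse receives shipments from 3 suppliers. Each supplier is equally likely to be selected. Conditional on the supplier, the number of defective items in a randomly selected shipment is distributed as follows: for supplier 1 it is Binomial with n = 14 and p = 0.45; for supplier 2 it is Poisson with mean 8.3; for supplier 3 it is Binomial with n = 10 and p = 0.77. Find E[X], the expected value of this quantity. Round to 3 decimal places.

7.433

Component means — 1: 6.3; 2: 8.3; 3: 7.7.
E[X] = 0.333333·6.3 + 0.333333·8.3 + 0.333333·7.7 = 7.43333.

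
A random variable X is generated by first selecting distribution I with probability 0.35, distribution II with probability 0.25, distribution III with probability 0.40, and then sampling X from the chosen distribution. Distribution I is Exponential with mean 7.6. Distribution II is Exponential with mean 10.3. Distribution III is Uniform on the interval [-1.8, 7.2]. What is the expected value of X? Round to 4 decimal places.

Component means — I: 7.6; II: 10.3; III: 2.7.
E[X] = 0.35·7.6 + 0.25·10.3 + 0.4·2.7 = 6.315.

6.3150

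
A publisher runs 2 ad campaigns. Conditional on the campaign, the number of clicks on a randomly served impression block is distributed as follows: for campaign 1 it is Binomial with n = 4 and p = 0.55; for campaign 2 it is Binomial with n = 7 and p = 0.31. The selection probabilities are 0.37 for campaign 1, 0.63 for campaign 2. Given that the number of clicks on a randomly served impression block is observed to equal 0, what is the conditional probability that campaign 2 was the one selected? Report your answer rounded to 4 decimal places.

0.7556

Likelihoods P(X=0 | ·): 1: 0.0410062; 2: 0.0744635.
Posterior ∝ prior × likelihood. Numerator for 2: 0.63·0.0744635 = 0.046912.
Normalizing constant: 0.37·0.0410062 + 0.63·0.0744635 = 0.0620843.
P(2 | observation) = 0.046912 / 0.0620843 = 0.755618.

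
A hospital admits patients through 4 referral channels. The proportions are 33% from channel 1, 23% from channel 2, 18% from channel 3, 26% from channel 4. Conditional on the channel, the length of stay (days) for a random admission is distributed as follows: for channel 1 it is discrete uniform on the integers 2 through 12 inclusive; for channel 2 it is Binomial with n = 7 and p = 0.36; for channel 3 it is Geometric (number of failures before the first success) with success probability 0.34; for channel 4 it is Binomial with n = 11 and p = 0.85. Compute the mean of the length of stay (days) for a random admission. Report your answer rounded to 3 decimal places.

Component means — 1: 7; 2: 2.52; 3: 1.94118; 4: 9.35.
E[X] = 0.33·7 + 0.23·2.52 + 0.18·1.94118 + 0.26·9.35 = 5.67001.

5.670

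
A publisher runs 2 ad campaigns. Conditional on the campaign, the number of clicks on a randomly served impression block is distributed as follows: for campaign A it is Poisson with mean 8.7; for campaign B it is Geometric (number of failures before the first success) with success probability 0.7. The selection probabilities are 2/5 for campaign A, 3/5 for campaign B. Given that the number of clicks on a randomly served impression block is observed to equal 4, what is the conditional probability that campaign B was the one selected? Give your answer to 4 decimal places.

Likelihoods P(X=4 | ·): A: 0.0397653; B: 0.00567.
Posterior ∝ prior × likelihood. Numerator for B: 0.6·0.00567 = 0.003402.
Normalizing constant: 0.4·0.0397653 + 0.6·0.00567 = 0.0193081.
P(B | observation) = 0.003402 / 0.0193081 = 0.176195.

0.1762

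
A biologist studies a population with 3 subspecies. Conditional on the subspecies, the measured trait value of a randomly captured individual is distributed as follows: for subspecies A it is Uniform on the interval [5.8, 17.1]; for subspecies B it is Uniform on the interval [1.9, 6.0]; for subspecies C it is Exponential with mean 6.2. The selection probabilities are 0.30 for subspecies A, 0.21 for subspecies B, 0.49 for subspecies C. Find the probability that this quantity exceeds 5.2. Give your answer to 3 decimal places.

0.553

Conditional on each subspecies, P(X > 5.2): A: 1; B: 0.195122; C: 0.432268.
By total probability, P(X > 5.2) = 0.3·1 + 0.21·0.195122 + 0.49·0.432268 = 0.552787.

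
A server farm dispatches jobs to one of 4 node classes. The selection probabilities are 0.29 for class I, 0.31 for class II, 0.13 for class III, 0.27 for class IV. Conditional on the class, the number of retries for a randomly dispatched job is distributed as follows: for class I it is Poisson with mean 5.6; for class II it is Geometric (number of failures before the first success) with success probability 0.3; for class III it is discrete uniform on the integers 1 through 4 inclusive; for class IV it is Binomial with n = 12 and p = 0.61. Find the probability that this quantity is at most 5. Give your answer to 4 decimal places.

0.5901

Conditional on each class, P(X ≤ 5): I: 0.511861; II: 0.882351; III: 1; IV: 0.141145.
By total probability, P(X ≤ 5) = 0.29·0.511861 + 0.31·0.882351 + 0.13·1 + 0.27·0.141145 = 0.590078.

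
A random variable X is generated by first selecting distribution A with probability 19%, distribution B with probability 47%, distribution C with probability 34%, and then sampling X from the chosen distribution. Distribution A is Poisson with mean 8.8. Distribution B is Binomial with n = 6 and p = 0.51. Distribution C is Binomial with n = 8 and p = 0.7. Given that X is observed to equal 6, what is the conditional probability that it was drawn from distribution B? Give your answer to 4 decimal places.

0.0648

Likelihoods P(X=6 | ·): A: 0.0972237; B: 0.0175963; C: 0.296475.
Posterior ∝ prior × likelihood. Numerator for B: 0.47·0.0175963 = 0.00827026.
Normalizing constant: 0.19·0.0972237 + 0.47·0.0175963 + 0.34·0.296475 = 0.127544.
P(B | observation) = 0.00827026 / 0.127544 = 0.0648422.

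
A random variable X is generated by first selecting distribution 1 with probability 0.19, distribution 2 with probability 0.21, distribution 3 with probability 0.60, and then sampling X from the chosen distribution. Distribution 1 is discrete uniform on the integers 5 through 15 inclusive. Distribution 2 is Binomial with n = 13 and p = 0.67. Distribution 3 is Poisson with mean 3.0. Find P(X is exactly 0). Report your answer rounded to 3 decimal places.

0.030

Conditional on each component, P(X = 0): 1: 0; 2: 5.50404e-07; 3: 0.0497871.
By total probability, P(X = 0) = 0.19·0 + 0.21·5.50404e-07 + 0.6·0.0497871 = 0.0298724.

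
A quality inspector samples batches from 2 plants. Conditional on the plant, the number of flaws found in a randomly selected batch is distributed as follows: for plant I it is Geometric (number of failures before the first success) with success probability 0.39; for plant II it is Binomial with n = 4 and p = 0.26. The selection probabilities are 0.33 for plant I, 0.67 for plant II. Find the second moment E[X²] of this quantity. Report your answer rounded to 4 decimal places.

3.3711

For each component E[X²] = Var + (mean)², giving I: 6.45694; II: 1.8512.
Overall E[X²] = 0.33·6.45694 + 0.67·1.8512 = 3.37109.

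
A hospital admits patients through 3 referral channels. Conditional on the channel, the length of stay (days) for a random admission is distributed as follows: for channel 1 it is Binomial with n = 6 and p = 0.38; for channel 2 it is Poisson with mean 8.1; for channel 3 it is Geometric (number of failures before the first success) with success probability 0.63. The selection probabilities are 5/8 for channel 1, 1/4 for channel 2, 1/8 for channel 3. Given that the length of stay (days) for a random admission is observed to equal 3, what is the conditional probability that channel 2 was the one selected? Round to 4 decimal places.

Likelihoods P(X=3 | ·): 1: 0.261551; 2: 0.0268855; 3: 0.0319114.
Posterior ∝ prior × likelihood. Numerator for 2: 0.25·0.0268855 = 0.00672138.
Normalizing constant: 0.625·0.261551 + 0.25·0.0268855 + 0.125·0.0319114 = 0.174179.
P(2 | observation) = 0.00672138 / 0.174179 = 0.0385888.

0.0386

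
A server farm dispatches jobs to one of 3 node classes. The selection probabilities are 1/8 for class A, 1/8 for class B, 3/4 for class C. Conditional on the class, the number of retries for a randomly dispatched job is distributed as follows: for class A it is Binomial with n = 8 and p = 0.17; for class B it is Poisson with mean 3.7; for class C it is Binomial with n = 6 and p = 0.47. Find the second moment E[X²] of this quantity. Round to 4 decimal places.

9.6313

For each component E[X²] = Var + (mean)², giving A: 2.9784; B: 17.39; C: 9.447.
Overall E[X²] = 0.125·2.9784 + 0.125·17.39 + 0.75·9.447 = 9.6313.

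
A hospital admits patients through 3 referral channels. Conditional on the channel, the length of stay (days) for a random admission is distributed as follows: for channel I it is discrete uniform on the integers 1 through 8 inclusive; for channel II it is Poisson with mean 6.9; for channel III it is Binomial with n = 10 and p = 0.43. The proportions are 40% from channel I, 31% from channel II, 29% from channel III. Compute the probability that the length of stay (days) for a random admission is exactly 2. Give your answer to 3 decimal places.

Conditional on each channel, P(X = 2): I: 0.125; II: 0.0239903; III: 0.0927146.
By total probability, P(X = 2) = 0.4·0.125 + 0.31·0.0239903 + 0.29·0.0927146 = 0.0843242.

0.084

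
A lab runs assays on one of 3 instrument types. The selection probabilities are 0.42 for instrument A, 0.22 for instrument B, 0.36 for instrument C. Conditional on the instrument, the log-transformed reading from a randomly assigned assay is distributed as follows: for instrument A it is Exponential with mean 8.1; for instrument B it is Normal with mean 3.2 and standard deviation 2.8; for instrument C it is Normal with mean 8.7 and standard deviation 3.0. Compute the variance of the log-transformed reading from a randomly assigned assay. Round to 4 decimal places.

37.1898

Per component, A: μ=8.1, E[X²]=131.22; B: μ=3.2, E[X²]=18.08; C: μ=8.7, E[X²]=84.69.
E[X] = 0.42·8.1 + 0.22·3.2 + 0.36·8.7 = 7.238.
E[X²] = 0.42·131.22 + 0.22·18.08 + 0.36·84.69 = 89.5784.
Var(X) = E[X²] − (E[X])² = 89.5784 − 52.3886 = 37.1898.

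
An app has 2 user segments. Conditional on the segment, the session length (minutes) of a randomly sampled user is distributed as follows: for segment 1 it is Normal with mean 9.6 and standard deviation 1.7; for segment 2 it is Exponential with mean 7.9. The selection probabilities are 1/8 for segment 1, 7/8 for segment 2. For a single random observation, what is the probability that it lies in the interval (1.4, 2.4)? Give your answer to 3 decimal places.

Conditional on each segment, P(1.4 < X < 2.4): 1: 1.07074e-05; 2: 0.0995892.
By total probability, P(1.4 < X < 2.4) = 0.125·1.07074e-05 + 0.875·0.0995892 = 0.0871419.

0.087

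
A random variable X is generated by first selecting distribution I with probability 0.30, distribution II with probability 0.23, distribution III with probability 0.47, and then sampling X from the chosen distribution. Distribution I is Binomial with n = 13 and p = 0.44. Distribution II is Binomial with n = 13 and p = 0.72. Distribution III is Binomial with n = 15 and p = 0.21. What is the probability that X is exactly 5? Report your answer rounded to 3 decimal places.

0.118

Conditional on each component, P(X = 5): I: 0.20528; II: 0.00940817; III: 0.116124.
By total probability, P(X = 5) = 0.3·0.20528 + 0.23·0.00940817 + 0.47·0.116124 = 0.118326.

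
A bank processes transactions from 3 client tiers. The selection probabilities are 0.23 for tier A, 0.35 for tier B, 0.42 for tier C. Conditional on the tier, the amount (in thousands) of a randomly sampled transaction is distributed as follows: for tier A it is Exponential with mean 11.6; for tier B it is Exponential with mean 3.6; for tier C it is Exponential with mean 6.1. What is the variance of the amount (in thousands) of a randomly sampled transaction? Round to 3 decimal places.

60.106

Per component, A: μ=11.6, E[X²]=269.12; B: μ=3.6, E[X²]=25.92; C: μ=6.1, E[X²]=74.42.
E[X] = 0.23·11.6 + 0.35·3.6 + 0.42·6.1 = 6.49.
E[X²] = 0.23·269.12 + 0.35·25.92 + 0.42·74.42 = 102.226.
Var(X) = E[X²] − (E[X])² = 102.226 − 42.1201 = 60.1059.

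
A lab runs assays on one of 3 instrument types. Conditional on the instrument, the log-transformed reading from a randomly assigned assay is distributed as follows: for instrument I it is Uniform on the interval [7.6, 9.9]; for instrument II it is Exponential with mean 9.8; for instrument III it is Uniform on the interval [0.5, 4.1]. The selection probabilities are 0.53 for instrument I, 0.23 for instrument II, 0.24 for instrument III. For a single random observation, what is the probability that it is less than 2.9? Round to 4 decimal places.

Conditional on each instrument, P(X < 2.9): I: 0; II: 0.256152; III: 0.666667.
By total probability, P(X < 2.9) = 0.53·0 + 0.23·0.256152 + 0.24·0.666667 = 0.218915.

0.2189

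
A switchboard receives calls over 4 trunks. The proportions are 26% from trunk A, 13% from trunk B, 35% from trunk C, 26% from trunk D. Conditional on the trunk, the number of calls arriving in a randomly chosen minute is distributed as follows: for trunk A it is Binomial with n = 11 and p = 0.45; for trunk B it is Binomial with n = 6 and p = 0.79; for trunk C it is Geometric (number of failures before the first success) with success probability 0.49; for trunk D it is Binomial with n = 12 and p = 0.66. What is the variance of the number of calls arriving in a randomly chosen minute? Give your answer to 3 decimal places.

Per component, A: μ=4.95, E[X²]=27.225; B: μ=4.74, E[X²]=23.463; C: μ=1.04082, E[X²]=3.20741; D: μ=7.92, E[X²]=65.4192.
E[X] = 0.26·4.95 + 0.13·4.74 + 0.35·1.04082 + 0.26·7.92 = 4.32669.
E[X²] = 0.26·27.225 + 0.13·23.463 + 0.35·3.20741 + 0.26·65.4192 = 28.2603.
Var(X) = E[X²] − (E[X])² = 28.2603 − 18.7202 = 9.54007.

9.540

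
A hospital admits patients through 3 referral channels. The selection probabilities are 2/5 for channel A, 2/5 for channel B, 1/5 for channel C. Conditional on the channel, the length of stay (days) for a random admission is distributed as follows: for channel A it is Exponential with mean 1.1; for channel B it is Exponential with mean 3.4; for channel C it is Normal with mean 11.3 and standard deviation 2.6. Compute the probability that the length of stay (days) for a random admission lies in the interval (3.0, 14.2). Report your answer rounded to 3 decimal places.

Conditional on each channel, P(3.0 < X < 14.2): A: 0.0653949; B: 0.398456; C: 0.866951.
By total probability, P(3.0 < X < 14.2) = 0.4·0.0653949 + 0.4·0.398456 + 0.2·0.866951 = 0.35893.

0.359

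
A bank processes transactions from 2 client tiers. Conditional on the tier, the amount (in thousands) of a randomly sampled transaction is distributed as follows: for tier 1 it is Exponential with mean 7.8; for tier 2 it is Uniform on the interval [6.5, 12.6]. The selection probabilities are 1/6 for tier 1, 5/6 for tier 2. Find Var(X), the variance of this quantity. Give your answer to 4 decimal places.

13.1494

Per component, 1: μ=7.8, E[X²]=121.68; 2: μ=9.55, E[X²]=94.3033.
E[X] = 0.166667·7.8 + 0.833333·9.55 = 9.25833.
E[X²] = 0.166667·121.68 + 0.833333·94.3033 = 98.8661.
Var(X) = E[X²] − (E[X])² = 98.8661 − 85.7167 = 13.1494.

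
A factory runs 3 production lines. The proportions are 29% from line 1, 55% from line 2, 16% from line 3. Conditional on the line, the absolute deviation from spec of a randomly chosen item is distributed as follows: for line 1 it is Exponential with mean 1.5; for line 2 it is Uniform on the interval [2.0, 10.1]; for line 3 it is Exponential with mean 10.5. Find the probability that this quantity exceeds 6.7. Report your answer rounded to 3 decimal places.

0.319

Conditional on each line, P(X > 6.7): 1: 0.0114855; 2: 0.419753; 3: 0.528298.
By total probability, P(X > 6.7) = 0.29·0.0114855 + 0.55·0.419753 + 0.16·0.528298 = 0.318723.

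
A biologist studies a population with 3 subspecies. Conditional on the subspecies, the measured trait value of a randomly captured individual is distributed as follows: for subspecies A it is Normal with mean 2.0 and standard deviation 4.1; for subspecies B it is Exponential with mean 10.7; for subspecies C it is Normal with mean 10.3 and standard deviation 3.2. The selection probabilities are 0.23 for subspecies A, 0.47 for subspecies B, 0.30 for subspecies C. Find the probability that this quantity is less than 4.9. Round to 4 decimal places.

Conditional on each subspecies, P(X < 4.9): A: 0.760315; B: 0.367417; C: 0.0457536.
By total probability, P(X < 4.9) = 0.23·0.760315 + 0.47·0.367417 + 0.3·0.0457536 = 0.361285.

0.3613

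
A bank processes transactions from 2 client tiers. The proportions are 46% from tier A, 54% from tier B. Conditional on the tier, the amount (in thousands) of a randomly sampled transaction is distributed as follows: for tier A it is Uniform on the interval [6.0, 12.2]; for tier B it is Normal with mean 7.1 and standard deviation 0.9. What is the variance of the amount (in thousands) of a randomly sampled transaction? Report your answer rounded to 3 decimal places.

Per component, A: μ=9.1, E[X²]=86.0133; B: μ=7.1, E[X²]=51.22.
E[X] = 0.46·9.1 + 0.54·7.1 = 8.02.
E[X²] = 0.46·86.0133 + 0.54·51.22 = 67.2249.
Var(X) = E[X²] − (E[X])² = 67.2249 − 64.3204 = 2.90453.

2.905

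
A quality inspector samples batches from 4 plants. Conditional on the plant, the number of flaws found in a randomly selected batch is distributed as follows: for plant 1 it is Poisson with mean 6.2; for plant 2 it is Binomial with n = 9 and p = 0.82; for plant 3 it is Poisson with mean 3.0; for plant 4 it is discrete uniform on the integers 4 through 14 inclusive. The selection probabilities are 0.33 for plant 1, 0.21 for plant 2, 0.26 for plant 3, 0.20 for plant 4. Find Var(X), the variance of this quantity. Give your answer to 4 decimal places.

9.6272

Per component, 1: μ=6.2, E[X²]=44.64; 2: μ=7.38, E[X²]=55.7928; 3: μ=3, E[X²]=12; 4: μ=9, E[X²]=91.
E[X] = 0.33·6.2 + 0.21·7.38 + 0.26·3 + 0.2·9 = 6.1758.
E[X²] = 0.33·44.64 + 0.21·55.7928 + 0.26·12 + 0.2·91 = 47.7677.
Var(X) = E[X²] − (E[X])² = 47.7677 − 38.1405 = 9.62718.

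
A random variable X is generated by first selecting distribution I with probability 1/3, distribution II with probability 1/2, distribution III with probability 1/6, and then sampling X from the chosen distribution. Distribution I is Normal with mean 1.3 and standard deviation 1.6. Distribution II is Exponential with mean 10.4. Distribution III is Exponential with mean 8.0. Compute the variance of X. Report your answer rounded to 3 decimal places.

82.376

Per component, I: μ=1.3, E[X²]=4.25; II: μ=10.4, E[X²]=216.32; III: μ=8, E[X²]=128.
E[X] = 0.333333·1.3 + 0.5·10.4 + 0.166667·8 = 6.96667.
E[X²] = 0.333333·4.25 + 0.5·216.32 + 0.166667·128 = 130.91.
Var(X) = E[X²] − (E[X])² = 130.91 − 48.5344 = 82.3756.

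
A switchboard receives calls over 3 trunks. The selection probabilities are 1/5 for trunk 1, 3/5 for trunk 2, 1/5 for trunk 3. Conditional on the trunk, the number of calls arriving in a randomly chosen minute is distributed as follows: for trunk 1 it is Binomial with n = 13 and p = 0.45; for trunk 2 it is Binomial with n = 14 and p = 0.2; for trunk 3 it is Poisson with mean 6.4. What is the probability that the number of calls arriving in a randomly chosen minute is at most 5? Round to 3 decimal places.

Conditional on each trunk, P(X ≤ 5): 1: 0.426806; 2: 0.956146; 3: 0.383744.
By total probability, P(X ≤ 5) = 0.2·0.426806 + 0.6·0.956146 + 0.2·0.383744 = 0.735797.

0.736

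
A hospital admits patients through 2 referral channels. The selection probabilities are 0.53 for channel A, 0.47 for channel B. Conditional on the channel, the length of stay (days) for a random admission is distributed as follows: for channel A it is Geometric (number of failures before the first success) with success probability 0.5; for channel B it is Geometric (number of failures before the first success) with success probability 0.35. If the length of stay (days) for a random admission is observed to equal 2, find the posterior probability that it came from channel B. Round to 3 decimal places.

Likelihoods P(X=2 | ·): A: 0.125; B: 0.147875.
Posterior ∝ prior × likelihood. Numerator for B: 0.47·0.147875 = 0.0695013.
Normalizing constant: 0.53·0.125 + 0.47·0.147875 = 0.135751.
P(B | observation) = 0.0695013 / 0.135751 = 0.511975.

0.512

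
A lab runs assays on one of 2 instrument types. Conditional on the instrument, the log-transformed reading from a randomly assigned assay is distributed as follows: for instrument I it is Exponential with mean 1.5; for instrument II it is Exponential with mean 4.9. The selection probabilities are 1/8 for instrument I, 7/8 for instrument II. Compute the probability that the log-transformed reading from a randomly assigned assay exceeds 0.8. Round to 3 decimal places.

Conditional on each instrument, P(X > 0.8): I: 0.586646; II: 0.849366.
By total probability, P(X > 0.8) = 0.125·0.586646 + 0.875·0.849366 = 0.816526.

0.817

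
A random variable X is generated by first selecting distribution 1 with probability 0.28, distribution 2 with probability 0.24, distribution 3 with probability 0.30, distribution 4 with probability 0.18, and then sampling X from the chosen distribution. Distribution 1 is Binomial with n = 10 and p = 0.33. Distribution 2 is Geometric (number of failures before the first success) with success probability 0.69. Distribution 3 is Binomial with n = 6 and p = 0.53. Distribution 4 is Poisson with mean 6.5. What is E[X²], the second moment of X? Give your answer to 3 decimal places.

16.130

For each component E[X²] = Var + (mean)², giving 1: 13.101; 2: 0.852972; 3: 11.607; 4: 48.75.
Overall E[X²] = 0.28·13.101 + 0.24·0.852972 + 0.3·11.607 + 0.18·48.75 = 16.1301.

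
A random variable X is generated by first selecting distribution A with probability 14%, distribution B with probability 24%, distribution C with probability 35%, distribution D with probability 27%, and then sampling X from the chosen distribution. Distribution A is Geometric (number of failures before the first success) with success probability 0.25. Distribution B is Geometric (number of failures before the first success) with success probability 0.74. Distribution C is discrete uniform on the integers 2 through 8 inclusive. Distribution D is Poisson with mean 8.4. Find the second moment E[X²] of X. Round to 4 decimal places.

For each component E[X²] = Var + (mean)², giving A: 21; B: 0.598247; C: 29; D: 78.96.
Overall E[X²] = 0.14·21 + 0.24·0.598247 + 0.35·29 + 0.27·78.96 = 34.5528.

34.5528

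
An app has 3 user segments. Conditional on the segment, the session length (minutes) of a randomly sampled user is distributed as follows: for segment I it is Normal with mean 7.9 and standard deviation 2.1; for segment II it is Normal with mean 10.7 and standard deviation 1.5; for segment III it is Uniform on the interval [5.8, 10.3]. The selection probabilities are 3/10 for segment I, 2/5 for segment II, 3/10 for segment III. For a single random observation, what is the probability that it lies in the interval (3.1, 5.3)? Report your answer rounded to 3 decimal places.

Conditional on each segment, P(3.1 < X < 5.3): I: 0.0967049; II: 0.000158906; III: 0.
By total probability, P(3.1 < X < 5.3) = 0.3·0.0967049 + 0.4·0.000158906 + 0.3·0 = 0.029075.

0.029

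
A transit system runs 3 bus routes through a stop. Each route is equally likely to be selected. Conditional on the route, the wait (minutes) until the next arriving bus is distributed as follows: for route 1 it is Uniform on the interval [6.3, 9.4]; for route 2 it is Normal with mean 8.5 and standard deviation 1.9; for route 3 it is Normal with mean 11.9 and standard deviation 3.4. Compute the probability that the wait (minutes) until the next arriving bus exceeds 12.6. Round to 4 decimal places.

Conditional on each route, P(X > 12.6): 1: 0; 2: 0.015468; 3: 0.418441.
By total probability, P(X > 12.6) = 0.333333·0 + 0.333333·0.015468 + 0.333333·0.418441 = 0.144636.

0.1446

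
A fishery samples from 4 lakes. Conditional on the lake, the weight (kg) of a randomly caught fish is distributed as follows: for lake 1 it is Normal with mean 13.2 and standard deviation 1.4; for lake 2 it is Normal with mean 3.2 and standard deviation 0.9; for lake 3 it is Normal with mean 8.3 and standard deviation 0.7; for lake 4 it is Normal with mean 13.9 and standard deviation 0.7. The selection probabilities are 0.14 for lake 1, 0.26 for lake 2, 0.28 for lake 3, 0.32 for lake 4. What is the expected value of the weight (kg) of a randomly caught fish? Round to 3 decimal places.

9.452

Component means — 1: 13.2; 2: 3.2; 3: 8.3; 4: 13.9.
E[X] = 0.14·13.2 + 0.26·3.2 + 0.28·8.3 + 0.32·13.9 = 9.452.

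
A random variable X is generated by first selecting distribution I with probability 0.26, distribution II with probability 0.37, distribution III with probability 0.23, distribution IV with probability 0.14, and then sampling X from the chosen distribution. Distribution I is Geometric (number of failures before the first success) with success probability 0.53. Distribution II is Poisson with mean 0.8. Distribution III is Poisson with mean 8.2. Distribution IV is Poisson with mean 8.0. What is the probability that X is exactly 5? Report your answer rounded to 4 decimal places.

0.0360

Conditional on each component, P(X = 5): I: 0.0121553; II: 0.00122697; III: 0.0848542; IV: 0.0916037.
By total probability, P(X = 5) = 0.26·0.0121553 + 0.37·0.00122697 + 0.23·0.0848542 + 0.14·0.0916037 = 0.0359553.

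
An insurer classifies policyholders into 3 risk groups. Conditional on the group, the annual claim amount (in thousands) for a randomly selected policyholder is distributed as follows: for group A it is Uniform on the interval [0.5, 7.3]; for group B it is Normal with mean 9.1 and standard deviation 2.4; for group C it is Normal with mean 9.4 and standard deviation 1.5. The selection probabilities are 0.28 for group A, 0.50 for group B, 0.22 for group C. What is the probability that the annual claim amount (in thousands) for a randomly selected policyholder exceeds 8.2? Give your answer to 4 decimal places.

Conditional on each group, P(X > 8.2): A: 0; B: 0.64617; C: 0.788145.
By total probability, P(X > 8.2) = 0.28·0 + 0.5·0.64617 + 0.22·0.788145 = 0.496477.

0.4965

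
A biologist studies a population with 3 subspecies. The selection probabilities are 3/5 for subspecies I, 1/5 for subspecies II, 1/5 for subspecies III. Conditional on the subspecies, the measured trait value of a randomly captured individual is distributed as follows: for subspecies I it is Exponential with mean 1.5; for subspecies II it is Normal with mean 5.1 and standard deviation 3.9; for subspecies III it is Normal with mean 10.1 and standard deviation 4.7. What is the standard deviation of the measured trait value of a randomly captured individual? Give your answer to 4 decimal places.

Per component, I: μ=1.5, E[X²]=4.5; II: μ=5.1, E[X²]=41.22; III: μ=10.1, E[X²]=124.1.
E[X] = 0.6·1.5 + 0.2·5.1 + 0.2·10.1 = 3.94.
E[X²] = 0.6·4.5 + 0.2·41.22 + 0.2·124.1 = 35.764.
Var(X) = E[X²] − (E[X])² = 35.764 − 15.5236 = 20.2404.
SD(X) = √20.2404 = 4.49893.

4.4989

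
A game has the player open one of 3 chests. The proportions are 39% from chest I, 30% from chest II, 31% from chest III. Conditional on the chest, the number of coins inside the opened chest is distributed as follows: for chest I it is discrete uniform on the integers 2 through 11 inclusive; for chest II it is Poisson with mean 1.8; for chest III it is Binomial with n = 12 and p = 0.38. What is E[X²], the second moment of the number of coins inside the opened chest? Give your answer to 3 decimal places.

28.529

For each component E[X²] = Var + (mean)², giving I: 50.5; II: 5.04; III: 23.6208.
Overall E[X²] = 0.39·50.5 + 0.3·5.04 + 0.31·23.6208 = 28.5294.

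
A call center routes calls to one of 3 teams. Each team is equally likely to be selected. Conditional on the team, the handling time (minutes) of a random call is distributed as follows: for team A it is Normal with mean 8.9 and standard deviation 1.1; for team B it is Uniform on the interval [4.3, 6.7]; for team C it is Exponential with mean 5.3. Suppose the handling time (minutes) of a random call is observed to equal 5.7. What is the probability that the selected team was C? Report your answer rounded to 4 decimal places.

0.1324

Likelihoods f(5.7 | ·): A: 0.00527038; B: 0.416667; C: 0.0643654.
Posterior ∝ prior × likelihood. Numerator for C: 0.333333·0.0643654 = 0.0214551.
Normalizing constant: 0.333333·0.00527038 + 0.333333·0.416667 + 0.333333·0.0643654 = 0.162101.
P(C | observation) = 0.0214551 / 0.162101 = 0.132357.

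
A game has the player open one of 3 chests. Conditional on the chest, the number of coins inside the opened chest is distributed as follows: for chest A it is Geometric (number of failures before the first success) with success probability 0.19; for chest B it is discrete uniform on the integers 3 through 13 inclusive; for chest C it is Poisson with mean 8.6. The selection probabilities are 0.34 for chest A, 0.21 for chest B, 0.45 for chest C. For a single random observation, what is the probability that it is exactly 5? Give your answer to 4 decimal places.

Conditional on each chest, P(X = 5): A: 0.0662489; B: 0.0909091; C: 0.0721736.
By total probability, P(X = 5) = 0.34·0.0662489 + 0.21·0.0909091 + 0.45·0.0721736 = 0.0740937.

0.0741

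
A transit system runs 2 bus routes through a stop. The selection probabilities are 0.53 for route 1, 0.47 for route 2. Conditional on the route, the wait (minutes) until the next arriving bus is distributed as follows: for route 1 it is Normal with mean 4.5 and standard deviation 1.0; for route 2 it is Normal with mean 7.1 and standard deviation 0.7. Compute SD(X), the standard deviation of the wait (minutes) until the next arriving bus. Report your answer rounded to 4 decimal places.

Per component, 1: μ=4.5, E[X²]=21.25; 2: μ=7.1, E[X²]=50.9.
E[X] = 0.53·4.5 + 0.47·7.1 = 5.722.
E[X²] = 0.53·21.25 + 0.47·50.9 = 35.1855.
Var(X) = E[X²] − (E[X])² = 35.1855 − 32.7413 = 2.44422.
SD(X) = √2.44422 = 1.5634.

1.5634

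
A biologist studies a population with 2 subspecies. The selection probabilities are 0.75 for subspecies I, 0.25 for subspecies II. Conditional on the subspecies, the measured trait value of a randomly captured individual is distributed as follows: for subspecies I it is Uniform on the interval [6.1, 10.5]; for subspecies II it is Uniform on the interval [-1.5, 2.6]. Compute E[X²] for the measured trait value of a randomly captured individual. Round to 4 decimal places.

For each component E[X²] = Var + (mean)², giving I: 70.5033; II: 1.70333.
Overall E[X²] = 0.75·70.5033 + 0.25·1.70333 = 53.3033.

53.3033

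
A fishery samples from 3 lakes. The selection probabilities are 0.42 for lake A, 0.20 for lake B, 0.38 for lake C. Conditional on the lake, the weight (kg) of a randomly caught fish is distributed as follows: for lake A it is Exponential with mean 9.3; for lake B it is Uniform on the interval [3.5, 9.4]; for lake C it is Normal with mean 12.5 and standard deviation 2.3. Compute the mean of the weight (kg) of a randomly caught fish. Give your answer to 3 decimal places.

Component means — A: 9.3; B: 6.45; C: 12.5.
E[X] = 0.42·9.3 + 0.2·6.45 + 0.38·12.5 = 9.946.

9.946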